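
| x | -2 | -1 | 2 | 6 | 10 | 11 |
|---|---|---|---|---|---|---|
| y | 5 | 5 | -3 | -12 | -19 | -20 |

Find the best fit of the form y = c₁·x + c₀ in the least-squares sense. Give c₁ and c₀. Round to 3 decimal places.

c₁ = -2.037, c₀ = 1.493

Normal-equation sums: Σx·x = 266, Σx = 26, Σ1 = 6.
Right-hand side: Σx·y = -503, Σy = -44.
det = 266·6 − 26² = 920.
c₁ = ((-503)·6 − 26·(-44))/920 = -937/460; c₀ = (266·(-44) − 26·(-503))/920 = 687/460.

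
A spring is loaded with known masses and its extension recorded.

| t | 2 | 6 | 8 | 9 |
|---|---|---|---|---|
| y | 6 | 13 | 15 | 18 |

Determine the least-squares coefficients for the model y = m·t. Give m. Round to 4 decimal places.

Compute the Gram sums: Σt·t = 185.
Moment sums: Σt·y = 372.
m = 372/185 = 2.01081.

m = 2.0108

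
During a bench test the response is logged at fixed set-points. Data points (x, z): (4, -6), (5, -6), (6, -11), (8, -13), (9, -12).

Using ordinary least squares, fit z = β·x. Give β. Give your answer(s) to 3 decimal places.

MᵀM·[β]ᵀ = Mᵀz reads: 222·β = -332.
β = (-332)/222 = -1.4955.

β = -1.495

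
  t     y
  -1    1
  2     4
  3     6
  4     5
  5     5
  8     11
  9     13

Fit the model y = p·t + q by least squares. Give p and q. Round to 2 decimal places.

p = 1.15, q = 1.50

Sums needed: Σt·t = 200, Σt = 30, Σ1 = 7.
Right-hand side: Σt·y = 275, Σy = 45.
Normal equations: [[200, 30]; [30, 7]]·[p, q]ᵀ = [275, 45]ᵀ.
Eliminating q: 7·(row 1) − 30·(row 2) gives 500·p = 7·275 − 30·45 = 575, so p = 23/20.
Then q = (45 − 30·(23/20))/7 = 3/2.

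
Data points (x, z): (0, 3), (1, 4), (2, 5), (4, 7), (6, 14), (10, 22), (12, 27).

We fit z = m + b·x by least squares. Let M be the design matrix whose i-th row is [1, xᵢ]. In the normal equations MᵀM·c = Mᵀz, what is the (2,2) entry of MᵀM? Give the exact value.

301

Row 2 ↔ basis x, column 2 ↔ basis x, so (MᵀM)_{2,2} = Σᵢ (x)·(x) = (0)·(0) + (1)·(1) + (2)·(2) + (4)·(4) + (6)·(6) + (10)·(10) + (12)·(12) = 301.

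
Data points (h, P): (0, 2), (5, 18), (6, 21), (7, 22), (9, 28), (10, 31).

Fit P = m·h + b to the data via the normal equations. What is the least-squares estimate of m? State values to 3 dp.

Sums needed: Σh·h = 291, Σh = 37, Σ1 = 6.
Right-hand side: Σh·P = 932, ΣP = 122.
Determinant 291·6 − 37² = 377.
m = (932·6 − 37·122)/377 = 1078/377; b = (291·122 − 37·932)/377 = 1018/377.

m = 2.859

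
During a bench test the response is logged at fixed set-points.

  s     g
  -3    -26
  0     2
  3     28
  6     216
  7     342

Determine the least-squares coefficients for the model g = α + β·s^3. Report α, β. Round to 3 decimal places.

α = 1.334, β = 0.993

Normal-equation sums: Σ1 = 5, Σs^3 = 559, Σs^3·s^3 = 165763.
Moment sums: Σg = 562, Σs^3·g = 165420.
Normal equations: [[5, 559]; [559, 165763]]·[α, β]ᵀ = [562, 165420]ᵀ.
Determinant 5·165763 − 559² = 516334.
α = (562·165763 − 559·165420)/516334 = 26501/19859; β = (5·165420 − 559·562)/516334 = 256471/258167.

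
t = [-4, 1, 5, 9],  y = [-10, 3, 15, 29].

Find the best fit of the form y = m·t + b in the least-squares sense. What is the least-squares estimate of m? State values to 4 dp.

m = 2.9892

Entries of MᵀM: Σt·t = 123, Σt = 11, Σ1 = 4.
Moment sums: Σt·y = 379, Σy = 37.
MᵀM·[m, b]ᵀ = Mᵀy becomes [[123, 11]; [11, 4]]·[m, b]ᵀ = [379, 37]ᵀ.
det = 123·4 − 11² = 371.
m = (379·4 − 11·37)/371 = 1109/371; b = (123·37 − 11·379)/371 = 382/371.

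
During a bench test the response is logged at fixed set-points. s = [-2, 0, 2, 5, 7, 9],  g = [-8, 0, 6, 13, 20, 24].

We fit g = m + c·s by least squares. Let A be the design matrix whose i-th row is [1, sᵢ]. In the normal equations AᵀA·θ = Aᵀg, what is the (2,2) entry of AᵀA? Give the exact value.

Row 2 ↔ basis s, column 2 ↔ basis s, so (AᵀA)_{2,2} = Σᵢ (s)·(s) = (-2)·(-2) + (0)·(0) + (2)·(2) + (5)·(5) + (7)·(7) + (9)·(9) = 163.

163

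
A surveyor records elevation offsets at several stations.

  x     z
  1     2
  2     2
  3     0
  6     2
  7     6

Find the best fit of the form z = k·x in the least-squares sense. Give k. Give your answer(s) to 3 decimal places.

Normal-equation sums: Σx·x = 99.
And Σx·z = 60.
Normal equations: [[99]]·[k]ᵀ = [60]ᵀ.
k = 60/99 = 0.606061.

k = 0.606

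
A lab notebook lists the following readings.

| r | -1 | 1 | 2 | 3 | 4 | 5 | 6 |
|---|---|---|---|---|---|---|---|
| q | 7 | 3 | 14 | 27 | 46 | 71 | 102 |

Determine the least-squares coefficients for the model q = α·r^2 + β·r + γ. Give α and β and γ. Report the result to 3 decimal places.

Sums needed: Σr^2·r^2 = 2276, Σr^2·r = 440, Σr^2 = 92, Σr·r = 92, Σr = 20, Σ1 = 7.
For Aᵀq: Σr^2·q = 6492, Σr·q = 1256, Σq = 270.
So AᵀA·[α, β, γ]ᵀ = Aᵀq: [[2276, 440, 92]; [440, 92, 20]; [92, 20, 7]]·[α, β, γ]ᵀ = [6492, 1256, 270]ᵀ.
Row-reducing yields α = 7333/2541, β = -1942/2541, γ = 342/121.

α = 2.886, β = -0.764, γ = 2.826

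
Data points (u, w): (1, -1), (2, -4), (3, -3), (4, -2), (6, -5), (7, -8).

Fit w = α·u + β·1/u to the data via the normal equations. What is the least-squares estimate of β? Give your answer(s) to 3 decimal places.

β = -0.546

With design matrix A, AᵀA = [[115, 6]; [6, 10385/7056]] and Aᵀw = [-112, -136/21]ᵀ.
Eliminating β: (10385/7056)·(row 1) − 6·(row 2) gives (940259/7056)·α = (10385/7056)·(-112) − 6·(-136/21) = -7937/63, so α = -888944/940259.
Then β = ((-136/21) − 6·(-888944/940259))/(10385/7056) = -513408/940259.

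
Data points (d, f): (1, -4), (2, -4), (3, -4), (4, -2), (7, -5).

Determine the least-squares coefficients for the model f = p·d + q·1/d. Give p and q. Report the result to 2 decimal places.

Forming AᵀA = [[79, 5]; [5, 10189/7056]] and Aᵀf = [-67, -359/42]ᵀ gives AᵀA·[p, q]ᵀ = Aᵀf.
Eliminating q: (10189/7056)·(row 1) − 5·(row 2) gives (628531/7056)·p = (10189/7056)·(-67) − 5·(-359/42) = -381103/7056, so p = -381103/628531.
Then q = ((-359/42) − 5·(-381103/628531))/(10189/7056) = -2400888/628531.

p = -0.61, q = -3.82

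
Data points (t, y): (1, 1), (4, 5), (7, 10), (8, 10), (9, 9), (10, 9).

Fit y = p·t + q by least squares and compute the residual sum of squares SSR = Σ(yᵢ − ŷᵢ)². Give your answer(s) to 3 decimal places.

The normal equations are: 311·p + 39·q = 342;  39·p + 6·q = 44.
Determinant 311·6 − 39² = 345.
p = (342·6 − 39·44)/345 = 112/115; q = (311·44 − 39·342)/345 = 346/345.
Residuals: -337/345, 7/69, 752/345, 416/345, -53/69, -601/345; SSR = 3724/345.

SSR = 10.794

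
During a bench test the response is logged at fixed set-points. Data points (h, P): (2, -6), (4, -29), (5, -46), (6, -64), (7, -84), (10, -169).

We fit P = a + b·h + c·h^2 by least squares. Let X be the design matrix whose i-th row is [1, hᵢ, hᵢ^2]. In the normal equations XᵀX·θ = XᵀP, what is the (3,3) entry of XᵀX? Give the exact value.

14594

Row 3 ↔ basis h^2, column 3 ↔ basis h^2, so (XᵀX)_{3,3} = Σᵢ (h^2)·(h^2) = (4)·(4) + (16)·(16) + (25)·(25) + (36)·(36) + (49)·(49) + (100)·(100) = 14594.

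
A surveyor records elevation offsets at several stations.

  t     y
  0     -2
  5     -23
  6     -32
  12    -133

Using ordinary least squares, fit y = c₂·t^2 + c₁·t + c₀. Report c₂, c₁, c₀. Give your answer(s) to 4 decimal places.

The normal system MᵀM·[c₂, c₁, c₀]ᵀ = Mᵀy is [[22657, 2069, 205]; [2069, 205, 23]; [205, 23, 4]]·[c₂, c₁, c₀]ᵀ = [-20879, -1903, -190]ᵀ.
Solving the 3×3 system (Gaussian elimination) gives c₂ = -19777/20316, c₁ = 5225/6772, c₀ = -20785/10158.

c₂ = -0.9735, c₁ = 0.7716, c₀ = -2.0462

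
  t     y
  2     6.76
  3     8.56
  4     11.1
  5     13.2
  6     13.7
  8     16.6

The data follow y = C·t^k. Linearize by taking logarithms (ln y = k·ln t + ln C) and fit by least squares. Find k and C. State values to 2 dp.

Let Y = ln y. Fitting Y = k·ln t + ln C by least squares:
XᵀX = [[13.7340, 8.6587]; [8.6587, 6]], rhs = [21.7046, 14.4721]ᵀ  (here Σln t = 8.6587, Σ(ln t)² = 13.7340, Σln y = 14.4721, Σln t·ln y = 21.7046).
Slope k = (n·Σln t·ln y − Σln t·Σln y)/(n·Σ(ln t)² − (Σln t)²) = (6·21.7046 − 8.6587·14.4721)/7.4309 = 0.66188; ln C = (Σln y − k·Σln t)/n = 1.45685, so C = exp(1.45685) = 4.29241.

k = 0.66, C = 4.29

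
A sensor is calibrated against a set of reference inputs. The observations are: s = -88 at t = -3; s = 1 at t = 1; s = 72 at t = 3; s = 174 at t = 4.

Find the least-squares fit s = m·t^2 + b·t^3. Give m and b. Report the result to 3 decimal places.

m = -0.918, b = 2.952

With design matrix X, XᵀX = [[419, 1025]; [1025, 5555]] and Xᵀs = [2641, 15457]ᵀ.
Determinant 419·5555 − 1025² = 1276920.
m = (2641·5555 − 1025·15457)/1276920 = -39089/42564; b = (419·15457 − 1025·2641)/1276920 = 628243/212820.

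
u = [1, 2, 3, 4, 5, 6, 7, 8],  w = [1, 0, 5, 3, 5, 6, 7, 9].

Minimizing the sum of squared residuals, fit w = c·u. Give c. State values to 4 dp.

c = 1.0294

With design matrix X, XᵀX = [[204]] and Xᵀw = [210]ᵀ.
Hence c = 210 / 204 ≈ 1.02941.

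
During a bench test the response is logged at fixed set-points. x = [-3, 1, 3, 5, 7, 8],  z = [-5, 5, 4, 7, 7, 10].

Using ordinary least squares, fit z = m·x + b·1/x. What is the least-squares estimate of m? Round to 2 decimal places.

m = 1.10

Normal-equation sums: Σx·x = 157, Σx·1/x = 6, Σ1/x·1/x = 916049/705600.
And Σx·z = 196, Σ1/x·z = 233/20.
Determinant 157·(916049/705600) − 6² = 118418093/705600.
m = (196·(916049/705600) − 6·(233/20))/(118418093/705600) = 3519572/3200489; b = (157·(233/20) − 6·196)/(118418093/705600) = 12453840/3200489.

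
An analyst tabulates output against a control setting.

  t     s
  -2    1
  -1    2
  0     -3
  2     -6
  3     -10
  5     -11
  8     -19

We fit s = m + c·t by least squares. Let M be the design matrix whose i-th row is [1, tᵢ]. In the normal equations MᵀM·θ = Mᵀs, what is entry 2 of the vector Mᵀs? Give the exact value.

-253

Entry 2 ↔ basis t, so (Mᵀs)_{2} = Σᵢ (t)·sᵢ = (-2)·(1) + (-1)·(2) + (0)·(-3) + (2)·(-6) + (3)·(-10) + (5)·(-11) + (8)·(-19) = -253.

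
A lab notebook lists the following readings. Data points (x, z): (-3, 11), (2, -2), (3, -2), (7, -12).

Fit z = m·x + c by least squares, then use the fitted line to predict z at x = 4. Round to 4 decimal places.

With design matrix M, MᵀM = [[71, 9]; [9, 4]] and Mᵀz = [-127, -5]ᵀ.
Δ = 71·4 − 9² = 203.
m = ((-127)·4 − 9·(-5))/203 = -463/203; c = (71·(-5) − 9·(-127))/203 = 788/203.
At x = 4: ẑ = (-463/203)·(4) + (788/203)·(1) = -152/29.

ẑ = -5.2414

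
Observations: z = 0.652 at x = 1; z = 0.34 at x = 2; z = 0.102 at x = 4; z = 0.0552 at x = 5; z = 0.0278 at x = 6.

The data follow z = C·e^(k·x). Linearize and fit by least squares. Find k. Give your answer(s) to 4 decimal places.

Taking logs, ln z = k·x + ln C, so regress ln z on x.
Σx = 18.0000, Σ(x)² = 82.0000, Σln z = -10.2688, Σx·ln z = -47.6967.
Normal system: [[82.0000, 18.0000]; [18.0000, 5]]·[k, ln C]ᵀ = [-47.6967, -10.2688]ᵀ.
Δ = 82.0000·5 − (18.0000)² = 86.0000; k = (-47.6967·5 − 18.0000·-10.2688)/86.0000 = -0.62378, ln C = (82.0000·-10.2688 − 18.0000·-47.6967)/86.0000 = 0.19184.

k = -0.6238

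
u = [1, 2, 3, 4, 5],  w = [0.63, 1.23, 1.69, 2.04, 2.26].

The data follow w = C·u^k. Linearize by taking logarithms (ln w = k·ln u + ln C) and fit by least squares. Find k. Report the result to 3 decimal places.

k = 0.804

With ln wᵢ as the transformed response and ln uᵢ as the regressor:
XᵀX = [[6.1995, 4.7875]; [4.7875, 5]], rhs = [3.0206, 1.7980]ᵀ  (here Σln u = 4.7875, Σ(ln u)² = 6.1995, Σln w = 1.7980, Σln u·ln w = 3.0206).
Solving (det = 8.0774): k = 0.80409, ln C = -0.41031.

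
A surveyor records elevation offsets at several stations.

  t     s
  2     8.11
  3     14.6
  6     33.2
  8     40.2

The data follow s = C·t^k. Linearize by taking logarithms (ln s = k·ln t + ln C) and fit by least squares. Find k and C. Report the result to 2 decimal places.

With ln sᵢ as the transformed response and ln tᵢ as the regressor:
Over the data: Σln t = 5.6630, Σ(ln t)² = 9.2219, Σln s = 11.9705, Σln t·ln s = 18.3531.
Normal system: [[9.2219, 5.6630]; [5.6630, 4]]·[k, ln C]ᵀ = [18.3531, 11.9705]ᵀ.
Δ = 9.2219·4 − (5.6630)² = 4.8184; k = (18.3531·4 − 5.6630·11.9705)/4.8184 = 1.16716, ln C = (9.2219·11.9705 − 5.6630·18.3531)/4.8184 = 1.34023, so C = exp(1.34023) = 3.81993.

k = 1.17, C = 3.82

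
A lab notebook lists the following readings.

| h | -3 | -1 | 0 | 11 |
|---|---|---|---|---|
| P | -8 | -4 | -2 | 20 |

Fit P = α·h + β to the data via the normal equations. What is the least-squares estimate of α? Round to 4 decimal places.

Normal-equation sums: Σh·h = 131, Σh = 7, Σ1 = 4.
And Σh·P = 248, ΣP = 6.
det = 131·4 − 7² = 475.
α = (248·4 − 7·6)/475 = 2; β = (131·6 − 7·248)/475 = -2.

α = 2.0000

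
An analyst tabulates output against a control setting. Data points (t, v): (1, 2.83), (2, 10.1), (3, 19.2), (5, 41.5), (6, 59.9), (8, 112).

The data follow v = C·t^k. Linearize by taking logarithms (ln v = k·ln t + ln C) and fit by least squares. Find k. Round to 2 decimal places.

Linearized form: ln v = k·ln t + ln C. From the 6 transformed points,
Sums: Σln t = 7.2724, Σ(ln t)² = 11.8122, Σln v = 18.8446, Σln t·ln v = 27.9904.
Normal system: [[11.8122, 7.2724]; [7.2724, 6]]·[k, ln C]ᵀ = [27.9904, 18.8446]ᵀ.
Solving (det = 17.9853): k = 1.71792, ln C = 1.05853.

k = 1.72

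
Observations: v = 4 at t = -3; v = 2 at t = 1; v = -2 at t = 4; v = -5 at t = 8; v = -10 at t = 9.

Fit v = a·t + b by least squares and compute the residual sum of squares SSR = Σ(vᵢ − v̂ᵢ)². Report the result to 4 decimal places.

SSR = 10.6457

With design matrix M, MᵀM = [[171, 19]; [19, 5]] and Mᵀv = [-148, -11]ᵀ.
Determinant 171·5 − 19² = 494.
a = ((-148)·5 − 19·(-11))/494 = -531/494; b = (171·(-11) − 19·(-148))/494 = 49/26.
Residuals: -274/247, 294/247, 205/494, 847/494, -42/19; SSR = 5259/494.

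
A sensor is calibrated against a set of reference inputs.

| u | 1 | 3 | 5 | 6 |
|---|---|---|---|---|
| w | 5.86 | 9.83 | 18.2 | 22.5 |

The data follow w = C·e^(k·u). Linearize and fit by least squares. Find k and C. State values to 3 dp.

k = 0.275, C = 4.419

Taking logs, ln w = k·u + ln C, so regress ln w on u.
Σu = 15.0000, Σ(u)² = 71.0000, Σln w = 10.0685, Σu·ln w = 41.8127.
Equations: 71.0000·k + 15.0000·ln C = 41.8127;  15.0000·k + 4·ln C = 10.0685.
Solving (det = 59.0000): k = 0.27496, ln C = 1.48602, so C = exp(1.48602) = 4.41948.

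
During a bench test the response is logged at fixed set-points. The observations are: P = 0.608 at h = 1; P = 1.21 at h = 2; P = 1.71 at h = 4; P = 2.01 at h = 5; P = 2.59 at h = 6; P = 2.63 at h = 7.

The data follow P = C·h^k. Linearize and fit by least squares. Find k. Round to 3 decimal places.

Taking logs, ln P = k·ln h + ln C, so regress ln P on ln h.
Σln h = 7.4265, Σ(ln h)² = 11.9895, Σln P = 2.8463, Σln h·ln P = 5.5863.
Equations: 11.9895·k + 7.4265·ln C = 5.5863;  7.4265·k + 6·ln C = 2.8463.
Δ = 11.9895·6 − (7.4265)² = 16.7835; k = (5.5863·6 − 7.4265·2.8463)/16.7835 = 0.73759, ln C = (11.9895·2.8463 − 7.4265·5.5863)/16.7835 = -0.43858.

k = 0.738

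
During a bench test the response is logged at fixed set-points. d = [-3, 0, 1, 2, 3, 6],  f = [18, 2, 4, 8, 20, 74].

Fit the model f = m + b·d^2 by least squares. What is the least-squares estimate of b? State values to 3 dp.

The normal equations are: 6·m + 59·b = 126;  59·m + 1475·b = 3042.
det = 6·1475 − 59² = 5369.
m = (126·1475 − 59·3042)/5369 = 108/91; b = (6·3042 − 59·126)/5369 = 10818/5369.

b = 2.015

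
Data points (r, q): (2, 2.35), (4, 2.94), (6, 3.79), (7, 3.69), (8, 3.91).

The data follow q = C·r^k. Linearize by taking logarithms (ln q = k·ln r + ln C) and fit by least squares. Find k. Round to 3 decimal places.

k = 0.382

Taking logs, ln q = k·ln r + ln C, so regress ln q on ln r.
Σln r = 7.8966, Σ(ln r)² = 13.7233, Σln q = 5.9344, Σln r·ln q = 9.8505.
Equations: 13.7233·k + 7.8966·ln C = 9.8505;  7.8966·k + 5·ln C = 5.9344.
Δ = 13.7233·5 − (7.8966)² = 6.2610; k = (9.8505·5 − 7.8966·5.9344)/6.2610 = 0.38200, ln C = (13.7233·5.9344 − 7.8966·9.8505)/6.2610 = 0.58357.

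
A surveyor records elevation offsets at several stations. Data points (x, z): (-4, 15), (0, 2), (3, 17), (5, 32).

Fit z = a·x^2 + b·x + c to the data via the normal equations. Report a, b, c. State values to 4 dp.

a = 0.9744, b = 1.0429, c = 3.2772

From the data, Σx^2·x^2 = 962, Σx^2·x = 88, Σx^2 = 50, Σx·x = 50, Σx = 4, Σ1 = 4.
And Σx^2·z = 1193, Σx·z = 151, Σz = 66.
Inverting the 3×3 Gram matrix, [a, b, c]ᵀ = [761/781, 1629/1562, 5119/1562]ᵀ.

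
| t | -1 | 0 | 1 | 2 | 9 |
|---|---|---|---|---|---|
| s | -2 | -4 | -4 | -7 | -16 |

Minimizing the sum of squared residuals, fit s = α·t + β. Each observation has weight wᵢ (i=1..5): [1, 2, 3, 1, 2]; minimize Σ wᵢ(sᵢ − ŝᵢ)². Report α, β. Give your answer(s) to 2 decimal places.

Forming XᵀWX = [[170, 22]; [22, 9]] and XᵀWs = [-312, -61]ᵀ gives XᵀWX·[α, β]ᵀ = XᵀWs.
Determinant 170·9 − 22² = 1046.
α = ((-312)·9 − 22·(-61))/1046 = -733/523; β = (170·(-61) − 22·(-312))/1046 = -1753/523.

α = -1.40, β = -3.35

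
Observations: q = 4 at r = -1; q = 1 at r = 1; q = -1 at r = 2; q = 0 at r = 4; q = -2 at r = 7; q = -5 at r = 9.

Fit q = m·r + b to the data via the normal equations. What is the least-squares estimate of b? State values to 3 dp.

The normal system MᵀM·[m, b]ᵀ = Mᵀq is [[152, 22]; [22, 6]]·[m, b]ᵀ = [-64, -3]ᵀ.
Δ = 152·6 − 22² = 428.
m = ((-64)·6 − 22·(-3))/428 = -159/214; b = (152·(-3) − 22·(-64))/428 = 238/107.

b = 2.224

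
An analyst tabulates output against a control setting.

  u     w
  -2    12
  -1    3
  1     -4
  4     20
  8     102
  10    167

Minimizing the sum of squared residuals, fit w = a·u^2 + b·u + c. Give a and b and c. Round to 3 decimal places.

The normal system AᵀA·[a, b, c]ᵀ = Aᵀw is [[14370, 1568, 186]; [1568, 186, 20]; [186, 20, 6]]·[a, b, c]ᵀ = [23595, 2535, 300]ᵀ.
Solving the 3×3 system (Gaussian elimination) gives a = 2279/1164, b = -261/97, c = -2009/1164.

a = 1.958, b = -2.691, c = -1.726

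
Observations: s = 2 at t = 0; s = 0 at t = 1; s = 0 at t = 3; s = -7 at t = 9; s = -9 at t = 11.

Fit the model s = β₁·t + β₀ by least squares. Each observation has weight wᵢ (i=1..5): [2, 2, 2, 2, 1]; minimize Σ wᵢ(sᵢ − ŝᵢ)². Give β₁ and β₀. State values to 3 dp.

With design matrix A, AᵀWA = [[303, 37]; [37, 9]] and AᵀWs = [-225, -19]ᵀ.
Eliminating β₀: 9·(row 1) − 37·(row 2) gives 1358·β₁ = 9·(-225) − 37·(-19) = -1322, so β₁ = -661/679.
Then β₀ = ((-19) − 37·(-661/679))/9 = 1284/679.

β₁ = -0.973, β₀ = 1.891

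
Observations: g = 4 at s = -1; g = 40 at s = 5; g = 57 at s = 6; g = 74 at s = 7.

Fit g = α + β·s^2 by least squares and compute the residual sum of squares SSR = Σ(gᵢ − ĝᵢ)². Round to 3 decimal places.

Normal-equation sums: Σ1 = 4, Σs^2 = 111, Σs^2·s^2 = 4323.
For Mᵀg: Σg = 175, Σs^2·g = 6682.
MᵀM·[α, β]ᵀ = Mᵀg becomes [[4, 111]; [111, 4323]]·[α, β]ᵀ = [175, 6682]ᵀ.
Eliminating β: 4323·(row 1) − 111·(row 2) gives 4971·α = 4323·175 − 111·6682 = 14823, so α = 4941/1657.
Then β = (6682 − 111·(4941/1657))/4323 = 7303/4971.
Residuals: -2242/4971, 1442/4971, 1872/1657, -4816/4971; SSR = 12440/4971.

SSR = 2.503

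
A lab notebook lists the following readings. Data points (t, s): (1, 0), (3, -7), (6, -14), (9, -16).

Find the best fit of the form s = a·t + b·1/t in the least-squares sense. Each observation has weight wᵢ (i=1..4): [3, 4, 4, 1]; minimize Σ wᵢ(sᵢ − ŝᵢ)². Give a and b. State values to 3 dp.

From the data, Σwᵢ·t·t = 264, Σwᵢ·t·1/t = 12, Σwᵢ·1/t·1/t = 289/81.
For AᵀWs: Σwᵢ·t·s = -564, Σwᵢ·1/t·s = -184/9.
Δ = 264·(289/81) − 12² = 21544/27.
a = ((-564)·(289/81) − 12·(-184/9))/(21544/27) = -11927/5386; b = (264·(-184/9) − 12·(-564))/(21544/27) = 4626/2693.

a = -2.214, b = 1.718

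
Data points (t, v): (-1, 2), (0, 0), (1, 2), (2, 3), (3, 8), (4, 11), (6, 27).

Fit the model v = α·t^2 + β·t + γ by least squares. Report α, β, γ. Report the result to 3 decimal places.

Entries of MᵀM: Σt^2·t^2 = 1651, Σt^2·t = 315, Σt^2 = 67, Σt·t = 67, Σt = 15, Σ1 = 7.
And Σt^2·v = 1236, Σt·v = 236, Σv = 53.
Normal equations: [[1651, 315, 67]; [315, 67, 15]; [67, 15, 7]]·[α, β, γ]ᵀ = [1236, 236, 53]ᵀ.
Row-reducing yields α = 7723/10164, β = -761/3388, γ = 1982/2541.

α = 0.760, β = -0.225, γ = 0.780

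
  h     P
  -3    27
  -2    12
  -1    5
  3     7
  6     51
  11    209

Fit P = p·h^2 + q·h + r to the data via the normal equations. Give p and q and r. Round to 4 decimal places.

p = 2.0465, q = -3.3778, r = -1.6804

With design matrix A, AᵀA = [[16116, 1538, 180]; [1538, 180, 14]; [180, 14, 6]] and AᵀP = [27484, 2516, 311]ᵀ.
Row-reducing yields p = 15533/7590, q = -55548/16445, r = -15073/8970.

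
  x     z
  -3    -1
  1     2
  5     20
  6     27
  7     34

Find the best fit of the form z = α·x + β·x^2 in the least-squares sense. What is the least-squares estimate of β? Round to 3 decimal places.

β = 0.455

Compute the Gram sums: Σx·x = 120, Σx·x^2 = 658, Σx^2·x^2 = 4404.
Right-hand side: Σx·z = 505, Σx^2·z = 3131.
So MᵀM·[α, β]ᵀ = Mᵀz: [[120, 658]; [658, 4404]]·[α, β]ᵀ = [505, 3131]ᵀ.
Eliminating β: 4404·(row 1) − 658·(row 2) gives 95516·α = 4404·505 − 658·3131 = 163822, so α = 81911/47758.
Then β = (3131 − 658·(81911/47758))/4404 = 21715/47758.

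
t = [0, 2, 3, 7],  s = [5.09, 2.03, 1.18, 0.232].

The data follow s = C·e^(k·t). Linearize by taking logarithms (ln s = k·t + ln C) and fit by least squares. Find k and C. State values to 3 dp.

With ln sᵢ as the transformed response and tᵢ as the regressor:
Sums: Σt = 12.0000, Σ(t)² = 62.0000, Σln s = 1.0398, Σt·ln s = -8.3145.
Normal system: [[62.0000, 12.0000]; [12.0000, 4]]·[k, ln C]ᵀ = [-8.3145, 1.0398]ᵀ.
Slope k = (n·Σt·ln s − Σt·Σln s)/(n·Σ(t)² − (Σt)²) = (4·-8.3145 − 12.0000·1.0398)/104.0000 = -0.43977; ln C = (Σln s − k·Σt)/n = 1.57925, so C = exp(1.57925) = 4.85133.

k = -0.440, C = 4.851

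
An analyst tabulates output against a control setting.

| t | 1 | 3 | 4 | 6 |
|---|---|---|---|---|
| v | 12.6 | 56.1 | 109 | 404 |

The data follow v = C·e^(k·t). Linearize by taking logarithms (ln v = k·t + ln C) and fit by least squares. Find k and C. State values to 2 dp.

k = 0.69, C = 6.62

Linearized form: ln v = k·t + ln C. From the 4 transformed points,
Σt = 14.0000, Σ(t)² = 62.0000, Σln v = 17.2536, Σt·ln v = 69.3890.
Equations: 62.0000·k + 14.0000·ln C = 69.3890;  14.0000·k + 4·ln C = 17.2536.
Δ = 62.0000·4 − (14.0000)² = 52.0000; k = (69.3890·4 − 14.0000·17.2536)/52.0000 = 0.69242, ln C = (62.0000·17.2536 − 14.0000·69.3890)/52.0000 = 1.88994, so C = exp(1.88994) = 6.61900.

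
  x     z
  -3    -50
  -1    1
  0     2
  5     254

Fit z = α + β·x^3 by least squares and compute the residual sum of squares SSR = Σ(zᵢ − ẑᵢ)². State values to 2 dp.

SSR = 2.36

MᵀM·[α, β]ᵀ = Mᵀz reads: 4·α + 97·β = 207;  97·α + 16355·β = 33099.
det = 4·16355 − 97² = 56011.
α = (207·16355 − 97·33099)/56011 = 174882/56011; β = (4·33099 − 97·207)/56011 = 112317/56011.
Residuals: 57127/56011, -6554/56011, -62860/56011, 12287/56011; SSR = 132274/56011.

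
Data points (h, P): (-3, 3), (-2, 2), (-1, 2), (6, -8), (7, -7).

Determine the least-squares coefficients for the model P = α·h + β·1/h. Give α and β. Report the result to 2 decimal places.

α = -1.10, β = -0.59

From the data, Σh·h = 99, Σh·1/h = 5, Σ1/h·1/h = 1243/882.
And Σh·P = -112, Σ1/h·P = -19/3.
Normal equations: [[99, 5]; [5, 1243/882]]·[α, β]ᵀ = [-112, -19/3]ᵀ.
Eliminating β: (1243/882)·(row 1) − 5·(row 2) gives (11223/98)·α = (1243/882)·(-112) − 5·(-19/3) = -7949/63, so α = -111286/101007.
Then β = ((-19/3) − 5·(-111286/101007))/(1243/882) = -6566/11223.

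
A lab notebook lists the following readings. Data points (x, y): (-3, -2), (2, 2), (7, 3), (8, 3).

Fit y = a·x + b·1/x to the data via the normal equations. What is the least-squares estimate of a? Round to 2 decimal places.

a = 0.35

Forming AᵀA = [[126, 4]; [4, 11209/28224]] and Aᵀy = [55, 415/168]ᵀ gives AᵀA·[a, b]ᵀ = Aᵀy.
Determinant 126·(11209/28224) − 4² = 7625/224.
a = (55·(11209/28224) − 4·(415/168))/(7625/224) = 67523/192150; b = (126·(415/168) − 4·55)/(7625/224) = 4088/1525.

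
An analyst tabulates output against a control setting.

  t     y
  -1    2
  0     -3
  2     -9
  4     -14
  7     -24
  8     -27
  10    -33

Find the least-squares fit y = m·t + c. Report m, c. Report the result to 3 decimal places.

Setting ∂/∂m … = 0 gives: 234·m + 30·c = -790;  30·m + 7·c = -108.
(Σt·t = 234, Σt = 30, Σ1 = 7, Σt·y = -790, Σy = -108.)
Δ = 234·7 − 30² = 738.
m = ((-790)·7 − 30·(-108))/738 = -1145/369; c = (234·(-108) − 30·(-790))/738 = -262/123.

m = -3.103, c = -2.130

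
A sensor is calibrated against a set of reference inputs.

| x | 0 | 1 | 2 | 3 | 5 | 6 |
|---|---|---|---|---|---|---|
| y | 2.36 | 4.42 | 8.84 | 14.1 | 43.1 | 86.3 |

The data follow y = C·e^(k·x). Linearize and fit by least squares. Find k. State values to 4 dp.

Let Y = ln y. Fitting Y = k·x + ln C by least squares:
AᵀA = [[75.0000, 17.0000]; [17.0000, 6]], rhs = [59.3478, 15.3916]ᵀ  (here Σx = 17.0000, Σ(x)² = 75.0000, Σln y = 15.3916, Σx·ln y = 59.3478).
Solving (det = 161.0000): k = 0.58652, ln C = 0.90347.

k = 0.5865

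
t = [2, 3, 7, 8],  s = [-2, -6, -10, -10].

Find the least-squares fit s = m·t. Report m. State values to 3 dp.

The normal system XᵀX·[m]ᵀ = Xᵀs is [[126]]·[m]ᵀ = [-172]ᵀ.
m = (-172)/126 = -1.36508.

m = -1.365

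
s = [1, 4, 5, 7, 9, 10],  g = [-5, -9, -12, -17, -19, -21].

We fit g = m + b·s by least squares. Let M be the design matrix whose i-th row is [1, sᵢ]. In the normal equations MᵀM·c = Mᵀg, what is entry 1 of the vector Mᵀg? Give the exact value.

-83

Entry 1 ↔ basis 1, so (Mᵀg)_{1} = Σᵢ gᵢ = (1)·(-5) + (1)·(-9) + (1)·(-12) + (1)·(-17) + (1)·(-19) + (1)·(-21) = -83.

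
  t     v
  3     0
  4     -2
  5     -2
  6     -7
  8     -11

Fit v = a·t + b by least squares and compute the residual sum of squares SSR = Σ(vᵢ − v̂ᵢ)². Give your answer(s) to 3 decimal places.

From the data, Σt·t = 150, Σt = 26, Σ1 = 5.
Moment sums: Σt·v = -148, Σv = -22.
Normal equations: [[150, 26]; [26, 5]]·[a, b]ᵀ = [-148, -22]ᵀ.
Eliminating b: 5·(row 1) − 26·(row 2) gives 74·a = 5·(-148) − 26·(-22) = -168, so a = -84/37.
Then b = ((-22) − 26·(-84/37))/5 = 274/37.
Residuals: -22/37, -12/37, 72/37, -29/37, -9/37; SSR = 182/37.

SSR = 4.919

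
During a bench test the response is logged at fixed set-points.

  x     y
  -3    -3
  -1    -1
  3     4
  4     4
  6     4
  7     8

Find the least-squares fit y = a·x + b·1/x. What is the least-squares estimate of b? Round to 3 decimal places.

Normal-equation sums: Σx·x = 120, Σx·1/x = 6, Σ1/x·1/x = 1045/784.
Right-hand side: Σx·y = 118, Σ1/x·y = 43/7.
det = 120·(1045/784) − 6² = 12147/98.
a = (118·(1045/784) − 6·(43/7))/(12147/98) = 47207/48588; b = (120·(43/7) − 6·118)/(12147/98) = 952/4049.

b = 0.235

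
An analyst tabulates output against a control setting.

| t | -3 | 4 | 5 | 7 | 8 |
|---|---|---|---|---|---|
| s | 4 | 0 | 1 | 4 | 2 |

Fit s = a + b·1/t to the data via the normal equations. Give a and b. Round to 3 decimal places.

Compute the Gram sums: Σ1 = 5, Σ1/t = 323/840, Σ1/t·1/t = 176149/705600.
Moment sums: Σs = 11, Σ1/t·s = -131/420.
Normal equations: [[5, 323/840]; [323/840, 176149/705600]]·[a, b]ᵀ = [11, -131/420]ᵀ.
det = 5·(176149/705600) − (323/840)² = 24263/22050.
a = (11·(176149/705600) − (323/840)·(-131/420))/(24263/22050) = 106435/40864; b = (5·(-131/420) − (323/840)·11)/(24263/22050) = -510615/97052.

a = 2.605, b = -5.261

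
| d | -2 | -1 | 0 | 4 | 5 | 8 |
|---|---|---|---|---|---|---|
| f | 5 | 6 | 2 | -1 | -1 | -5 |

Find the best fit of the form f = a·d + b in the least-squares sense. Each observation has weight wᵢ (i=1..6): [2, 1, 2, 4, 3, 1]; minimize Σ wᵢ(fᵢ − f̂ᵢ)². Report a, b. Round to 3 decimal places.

Entries of XᵀWX: Σwᵢ·d·d = 212, Σwᵢ·d = 34, Σwᵢ·1 = 13.
For XᵀWf: Σwᵢ·d·f = -97, Σwᵢ·f = 8.
XᵀWX·[a, b]ᵀ = XᵀWf becomes [[212, 34]; [34, 13]]·[a, b]ᵀ = [-97, 8]ᵀ.
Determinant 212·13 − 34² = 1600.
a = ((-97)·13 − 34·8)/1600 = -1533/1600; b = (212·8 − 34·(-97))/1600 = 2497/800.

a = -0.958, b = 3.121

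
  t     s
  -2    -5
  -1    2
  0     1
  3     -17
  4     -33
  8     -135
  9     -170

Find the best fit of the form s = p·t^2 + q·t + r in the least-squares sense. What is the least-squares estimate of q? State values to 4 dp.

XᵀX·[p, q, r]ᵀ = Xᵀs reads: 11011·p + 1323·q + 175·r = -23109;  1323·p + 175·q + 21·r = -2785;  175·p + 21·q + 7·r = -357.
(Σt^2·t^2 = 11011, Σt^2·t = 1323, Σt^2 = 175, Σt·t = 175, Σt = 21, Σ1 = 7, Σt^2·s = -23109, Σt·s = -2785, Σs = -357.)
Solving the 3×3 system (Gaussian elimination) gives p = -2629/1267, q = -94/181, r = 3082/1267.

q = -0.5193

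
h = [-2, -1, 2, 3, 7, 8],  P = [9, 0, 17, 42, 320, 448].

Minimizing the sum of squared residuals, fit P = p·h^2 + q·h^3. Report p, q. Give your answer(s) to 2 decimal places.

p = 3.21, q = 0.47

With design matrix M, MᵀM = [[6611, 49817]; [49817, 380651]] and MᵀP = [44834, 340334]ᵀ.
det = 6611·380651 − 49817² = 34750272.
p = (44834·380651 − 49817·340334)/34750272 = 4653669/1447928; q = (6611·340334 − 49817·44834)/34750272 = 685529/1447928.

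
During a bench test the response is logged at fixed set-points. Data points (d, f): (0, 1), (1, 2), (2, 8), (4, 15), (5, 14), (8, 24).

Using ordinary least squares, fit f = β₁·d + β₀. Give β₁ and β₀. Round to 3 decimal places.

Forming AᵀA = [[110, 20]; [20, 6]] and Aᵀf = [340, 64]ᵀ gives AᵀA·[β₁, β₀]ᵀ = Aᵀf.
Determinant 110·6 − 20² = 260.
β₁ = (340·6 − 20·64)/260 = 38/13; β₀ = (110·64 − 20·340)/260 = 12/13.

β₁ = 2.923, β₀ = 0.923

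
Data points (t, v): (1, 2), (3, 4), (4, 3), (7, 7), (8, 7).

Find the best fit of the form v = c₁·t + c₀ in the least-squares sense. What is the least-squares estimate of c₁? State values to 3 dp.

Sums needed: Σt·t = 139, Σt = 23, Σ1 = 5.
Right-hand side: Σt·v = 131, Σv = 23.
So MᵀM·[c₁, c₀]ᵀ = Mᵀv: [[139, 23]; [23, 5]]·[c₁, c₀]ᵀ = [131, 23]ᵀ.
Δ = 139·5 − 23² = 166.
c₁ = (131·5 − 23·23)/166 = 63/83; c₀ = (139·23 − 23·131)/166 = 92/83.

c₁ = 0.759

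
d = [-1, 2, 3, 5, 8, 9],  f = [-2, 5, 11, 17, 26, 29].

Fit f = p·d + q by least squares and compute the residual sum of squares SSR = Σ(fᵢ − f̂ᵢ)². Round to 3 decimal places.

Sums needed: Σd·d = 184, Σd = 26, Σ1 = 6.
For Mᵀf: Σd·f = 599, Σf = 86.
Normal equations: [[184, 26]; [26, 6]]·[p, q]ᵀ = [599, 86]ᵀ.
Eliminating q: 6·(row 1) − 26·(row 2) gives 428·p = 6·599 − 26·86 = 1358, so p = 679/214.
Then q = (86 − 26·(679/214))/6 = 125/214.
Residuals: 63/107, -413/214, 96/107, 59/107, 7/214, -15/107; SSR = 1113/214.

SSR = 5.201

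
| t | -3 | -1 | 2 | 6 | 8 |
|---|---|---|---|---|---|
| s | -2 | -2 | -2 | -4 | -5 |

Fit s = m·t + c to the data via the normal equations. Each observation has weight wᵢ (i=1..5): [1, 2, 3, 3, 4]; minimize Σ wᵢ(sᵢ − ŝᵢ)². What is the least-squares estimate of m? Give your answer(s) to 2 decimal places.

m = -0.33

Sums needed: Σwᵢ·t·t = 387, Σwᵢ·t = 51, Σwᵢ·1 = 13.
Right-hand side: Σwᵢ·t·s = -234, Σwᵢ·s = -44.
Δ = 387·13 − 51² = 2430.
m = ((-234)·13 − 51·(-44))/2430 = -133/405; c = (387·(-44) − 51·(-234))/2430 = -283/135.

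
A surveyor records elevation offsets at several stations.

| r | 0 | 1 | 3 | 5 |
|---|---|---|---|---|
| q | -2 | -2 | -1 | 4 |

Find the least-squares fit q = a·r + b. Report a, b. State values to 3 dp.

a = 1.169, b = -2.881

Setting ∂/∂a … = 0 gives: 35·a + 9·b = 15;  9·a + 4·b = -1.
(Σr·r = 35, Σr = 9, Σ1 = 4, Σr·q = 15, Σq = -1.)
det = 35·4 − 9² = 59.
a = (15·4 − 9·(-1))/59 = 69/59; b = (35·(-1) − 9·15)/59 = -170/59.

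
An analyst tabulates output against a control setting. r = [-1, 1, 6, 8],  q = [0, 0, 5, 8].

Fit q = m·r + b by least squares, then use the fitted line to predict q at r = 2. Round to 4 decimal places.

q̂ = 1.8774

Entries of MᵀM: Σr·r = 102, Σr = 14, Σ1 = 4.
Moment sums: Σr·q = 94, Σq = 13.
So MᵀM·[m, b]ᵀ = Mᵀq: [[102, 14]; [14, 4]]·[m, b]ᵀ = [94, 13]ᵀ.
Δ = 102·4 − 14² = 212.
m = (94·4 − 14·13)/212 = 97/106; b = (102·13 − 14·94)/212 = 5/106.
At r = 2: q̂ = (97/106)·(2) + (5/106)·(1) = 199/106.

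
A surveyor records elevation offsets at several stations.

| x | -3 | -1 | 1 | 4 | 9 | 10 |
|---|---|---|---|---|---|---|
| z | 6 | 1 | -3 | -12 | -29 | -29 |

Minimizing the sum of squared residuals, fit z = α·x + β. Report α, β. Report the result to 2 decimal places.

The normal system MᵀM·[α, β]ᵀ = Mᵀz is [[208, 20]; [20, 6]]·[α, β]ᵀ = [-621, -66]ᵀ.
Δ = 208·6 − 20² = 848.
α = ((-621)·6 − 20·(-66))/848 = -1203/424; β = (208·(-66) − 20·(-621))/848 = -327/212.

α = -2.84, β = -1.54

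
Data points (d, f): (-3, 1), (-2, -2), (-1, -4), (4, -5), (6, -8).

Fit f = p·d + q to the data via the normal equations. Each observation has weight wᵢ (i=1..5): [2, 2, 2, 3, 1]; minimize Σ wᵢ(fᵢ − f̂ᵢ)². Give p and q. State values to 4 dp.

From the data, Σwᵢ·d·d = 112, Σwᵢ·d = 6, Σwᵢ·1 = 10.
And Σwᵢ·d·f = -98, Σwᵢ·f = -33.
MᵀWM·[p, q]ᵀ = MᵀWf becomes [[112, 6]; [6, 10]]·[p, q]ᵀ = [-98, -33]ᵀ.
Eliminating q: 10·(row 1) − 6·(row 2) gives 1084·p = 10·(-98) − 6·(-33) = -782, so p = -391/542.
Then q = ((-33) − 6·(-391/542))/10 = -777/271.

p = -0.7214, q = -2.8672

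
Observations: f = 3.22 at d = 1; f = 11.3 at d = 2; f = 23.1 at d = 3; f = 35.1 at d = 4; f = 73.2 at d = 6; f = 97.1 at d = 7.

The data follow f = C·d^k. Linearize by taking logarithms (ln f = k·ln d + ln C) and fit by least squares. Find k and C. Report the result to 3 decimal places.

k = 1.736, C = 3.296

With ln fᵢ as the transformed response and ln dᵢ as the regressor:
Σln d = 6.9157, Σ(ln d)² = 10.6062, Σln f = 19.1612, Σln d·ln f = 26.6593.
Normal system: [[10.6062, 6.9157]; [6.9157, 6]]·[k, ln C]ᵀ = [26.6593, 19.1612]ᵀ.
Solving (det = 15.8099): k = 1.73578, ln C = 1.19283, so C = exp(1.19283) = 3.29641.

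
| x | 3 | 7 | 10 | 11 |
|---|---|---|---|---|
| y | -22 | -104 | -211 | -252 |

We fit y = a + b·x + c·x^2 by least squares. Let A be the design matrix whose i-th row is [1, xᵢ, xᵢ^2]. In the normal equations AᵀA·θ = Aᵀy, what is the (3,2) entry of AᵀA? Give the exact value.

Row 3 ↔ basis x^2, column 2 ↔ basis x, so (AᵀA)_{3,2} = Σᵢ (x^2)·(x) = (9)·(3) + (49)·(7) + (100)·(10) + (121)·(11) = 2701.

2701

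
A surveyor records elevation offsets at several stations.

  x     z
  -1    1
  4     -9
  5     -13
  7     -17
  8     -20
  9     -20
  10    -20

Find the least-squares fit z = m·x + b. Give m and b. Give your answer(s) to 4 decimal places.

Compute the Gram sums: Σx·x = 336, Σx = 42, Σ1 = 7.
And Σx·z = -761, Σz = -98.
det = 336·7 − 42² = 588.
m = ((-761)·7 − 42·(-98))/588 = -173/84; b = (336·(-98) − 42·(-761))/588 = -23/14.

m = -2.0595, b = -1.6429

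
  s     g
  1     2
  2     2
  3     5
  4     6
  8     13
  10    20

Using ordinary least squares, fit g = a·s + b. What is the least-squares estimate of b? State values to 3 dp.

The normal equations are: 194·a + 28·b = 349;  28·a + 6·b = 48.
(Σs·s = 194, Σs = 28, Σ1 = 6, Σs·g = 349, Σg = 48.)
det = 194·6 − 28² = 380.
a = (349·6 − 28·48)/380 = 75/38; b = (194·48 − 28·349)/380 = -23/19.

b = -1.211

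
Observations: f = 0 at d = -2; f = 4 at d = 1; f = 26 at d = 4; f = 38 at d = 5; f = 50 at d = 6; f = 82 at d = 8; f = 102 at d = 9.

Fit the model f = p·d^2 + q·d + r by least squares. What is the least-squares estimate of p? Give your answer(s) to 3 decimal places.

Normal-equation sums: Σd^2·d^2 = 12851, Σd^2·d = 1639, Σd^2 = 227, Σd·d = 227, Σd = 31, Σ1 = 7.
Right-hand side: Σd^2·f = 16680, Σd·f = 2172, Σf = 302.
Inverting the 3×3 Gram matrix, [p, q, r]ᵀ = [1853/1894, 2265/947, 1561/1894]ᵀ.

p = 0.978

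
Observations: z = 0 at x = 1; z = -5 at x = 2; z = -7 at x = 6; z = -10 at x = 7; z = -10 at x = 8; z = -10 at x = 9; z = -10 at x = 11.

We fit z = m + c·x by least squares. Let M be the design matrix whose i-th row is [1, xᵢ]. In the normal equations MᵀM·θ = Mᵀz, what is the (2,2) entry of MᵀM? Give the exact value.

Row 2 ↔ basis x, column 2 ↔ basis x, so (MᵀM)_{2,2} = Σᵢ (x)·(x) = (1)·(1) + (2)·(2) + (6)·(6) + (7)·(7) + (8)·(8) + (9)·(9) + (11)·(11) = 356.

356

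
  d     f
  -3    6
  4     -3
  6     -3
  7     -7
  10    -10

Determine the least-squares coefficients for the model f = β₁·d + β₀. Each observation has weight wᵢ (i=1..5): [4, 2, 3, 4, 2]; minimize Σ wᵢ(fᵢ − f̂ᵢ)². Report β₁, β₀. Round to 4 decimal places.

XᵀWX·[β₁, β₀]ᵀ = XᵀWf reads: 572·β₁ + 62·β₀ = -546;  62·β₁ + 15·β₀ = -39.
Δ = 572·15 − 62² = 4736.
β₁ = ((-546)·15 − 62·(-39))/4736 = -39/32; β₀ = (572·(-39) − 62·(-546))/4736 = 39/16.

β₁ = -1.2188, β₀ = 2.4375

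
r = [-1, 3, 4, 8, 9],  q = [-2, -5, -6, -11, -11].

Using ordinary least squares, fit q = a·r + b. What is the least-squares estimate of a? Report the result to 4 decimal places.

The normal equations are: 171·a + 23·b = -224;  23·a + 5·b = -35.
Eliminating b: 5·(row 1) − 23·(row 2) gives 326·a = 5·(-224) − 23·(-35) = -315, so a = -315/326.
Then b = ((-35) − 23·(-315/326))/5 = -833/326.

a = -0.9663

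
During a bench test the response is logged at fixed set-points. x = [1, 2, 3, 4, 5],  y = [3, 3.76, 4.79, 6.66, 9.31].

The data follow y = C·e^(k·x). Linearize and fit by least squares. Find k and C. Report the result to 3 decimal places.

With ln yᵢ as the transformed response and xᵢ as the regressor:
AᵀA = [[55.0000, 15.0000]; [15.0000, 5]], rhs = [27.1870, 8.1168]ᵀ  (here Σx = 15.0000, Σ(x)² = 55.0000, Σln y = 8.1168, Σx·ln y = 27.1870).
Solving (det = 50.0000): k = 0.28367, ln C = 0.77236, so C = exp(0.77236) = 2.16486.

k = 0.284, C = 2.165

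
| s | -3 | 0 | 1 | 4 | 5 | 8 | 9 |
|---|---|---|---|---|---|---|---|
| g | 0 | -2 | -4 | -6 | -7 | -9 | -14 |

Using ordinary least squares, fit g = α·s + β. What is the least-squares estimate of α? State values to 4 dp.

α = -1.0289

Sums needed: Σs·s = 196, Σs = 24, Σ1 = 7.
Moment sums: Σs·g = -261, Σg = -42.
Determinant 196·7 − 24² = 796.
α = ((-261)·7 − 24·(-42))/796 = -819/796; β = (196·(-42) − 24·(-261))/796 = -492/199.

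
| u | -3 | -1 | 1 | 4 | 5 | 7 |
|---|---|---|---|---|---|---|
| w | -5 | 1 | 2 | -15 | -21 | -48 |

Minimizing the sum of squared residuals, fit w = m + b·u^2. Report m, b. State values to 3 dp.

Setting ∂/∂m … = 0 gives: 6·m + 101·b = -86;  101·m + 3365·b = -3159.
Eliminating b: 3365·(row 1) − 101·(row 2) gives 9989·m = 3365·(-86) − 101·(-3159) = 29669, so m = 29669/9989.
Then b = ((-3159) − 101·(29669/9989))/3365 = -10268/9989.

m = 2.970, b = -1.028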